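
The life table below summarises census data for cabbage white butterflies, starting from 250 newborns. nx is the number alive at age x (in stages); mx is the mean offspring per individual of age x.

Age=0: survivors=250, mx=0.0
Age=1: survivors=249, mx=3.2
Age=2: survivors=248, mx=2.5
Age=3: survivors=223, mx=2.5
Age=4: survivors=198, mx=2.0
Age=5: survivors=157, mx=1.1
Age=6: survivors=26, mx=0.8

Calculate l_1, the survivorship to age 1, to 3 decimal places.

l_1 = n_1/n_0 = 249/250 = 0.996 → 0.996

0.996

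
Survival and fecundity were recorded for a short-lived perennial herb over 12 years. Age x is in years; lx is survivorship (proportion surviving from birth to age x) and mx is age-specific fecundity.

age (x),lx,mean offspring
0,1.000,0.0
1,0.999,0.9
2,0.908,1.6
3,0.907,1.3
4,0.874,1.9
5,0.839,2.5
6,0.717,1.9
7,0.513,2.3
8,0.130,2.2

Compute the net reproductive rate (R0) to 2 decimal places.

lx·mx by age: 0, 0.8991, 1.4528, 1.1791, 1.6606, 2.0975, 1.3623, 1.1799, 0.286
R0 = Σ lx·mx = 10.1173 → 10.12

10.12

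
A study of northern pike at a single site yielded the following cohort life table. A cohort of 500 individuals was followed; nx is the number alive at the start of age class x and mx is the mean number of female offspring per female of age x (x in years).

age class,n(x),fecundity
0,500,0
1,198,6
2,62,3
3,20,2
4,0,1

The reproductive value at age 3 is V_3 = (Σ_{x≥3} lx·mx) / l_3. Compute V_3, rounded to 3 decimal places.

lx = nx/n0 = nx/500: 1, 0.396, 0.124, 0.04, 0
lx·mx for x ≥ 3: 0.08, 0 → sum = 0.08
V_3 = 0.08 / l_3 = 0.08 / 0.04 = 2 → 2.000

2.000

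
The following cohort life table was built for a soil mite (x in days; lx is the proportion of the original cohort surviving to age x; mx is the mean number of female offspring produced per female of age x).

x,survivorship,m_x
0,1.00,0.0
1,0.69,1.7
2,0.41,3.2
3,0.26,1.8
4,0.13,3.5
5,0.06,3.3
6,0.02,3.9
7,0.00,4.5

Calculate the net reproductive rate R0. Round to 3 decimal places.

lx·mx by age: 0, 1.173, 1.312, 0.468, 0.455, 0.198, 0.078, 0
R0 = Σ lx·mx = 3.684 → 3.684

3.684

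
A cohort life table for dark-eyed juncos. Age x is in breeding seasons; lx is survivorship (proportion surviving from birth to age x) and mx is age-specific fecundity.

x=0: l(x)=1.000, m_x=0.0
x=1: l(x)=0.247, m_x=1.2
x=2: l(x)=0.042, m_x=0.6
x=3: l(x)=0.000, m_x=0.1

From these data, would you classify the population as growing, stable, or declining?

R0 = Σ lx·mx = 0 + 0.2964 + 0.0252 + 0 = 0.3216
R0 < 1, so the population is declining.

declining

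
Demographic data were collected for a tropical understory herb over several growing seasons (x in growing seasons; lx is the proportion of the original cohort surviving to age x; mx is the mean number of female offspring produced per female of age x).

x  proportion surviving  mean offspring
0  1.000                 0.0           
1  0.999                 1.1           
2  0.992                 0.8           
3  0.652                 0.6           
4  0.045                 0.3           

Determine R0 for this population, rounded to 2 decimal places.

2.30

lx·mx by age: 0, 1.0989, 0.7936, 0.3912, 0.0135
R0 = Σ lx·mx = 2.2972 → 2.30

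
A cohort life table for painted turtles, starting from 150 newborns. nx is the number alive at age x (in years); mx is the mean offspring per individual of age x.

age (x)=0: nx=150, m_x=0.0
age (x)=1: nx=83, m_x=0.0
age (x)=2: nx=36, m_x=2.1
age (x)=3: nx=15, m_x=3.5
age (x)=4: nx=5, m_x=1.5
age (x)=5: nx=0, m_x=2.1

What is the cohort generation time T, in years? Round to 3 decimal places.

lx = nx/n0 = nx/150: 1, 0.55333…, 0.24, 0.1, 0.03333…, 0
lx·mx: 0, 0, 0.504, 0.35, 0.05…, 0 → R0 = 0.904…
x·lx·mx: 0, 0, 1.008, 1.05, 0.2…, 0 → Σ = 2.258…
T = 2.258… / 0.904… = 2.497788… → 2.498

2.498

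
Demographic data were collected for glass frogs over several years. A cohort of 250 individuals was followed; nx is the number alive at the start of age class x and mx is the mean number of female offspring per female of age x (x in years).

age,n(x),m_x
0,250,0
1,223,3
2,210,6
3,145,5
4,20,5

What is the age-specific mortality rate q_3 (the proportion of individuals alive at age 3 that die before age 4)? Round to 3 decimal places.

0.862

lx = nx/n0 = nx/250: 1, 0.892, 0.84, 0.58, 0.08
q_3 = (l_3 − l_4) / l_3 = (0.58 − 0.08) / 0.58
     = 0.5 / 0.58 = 0.862069… → 0.862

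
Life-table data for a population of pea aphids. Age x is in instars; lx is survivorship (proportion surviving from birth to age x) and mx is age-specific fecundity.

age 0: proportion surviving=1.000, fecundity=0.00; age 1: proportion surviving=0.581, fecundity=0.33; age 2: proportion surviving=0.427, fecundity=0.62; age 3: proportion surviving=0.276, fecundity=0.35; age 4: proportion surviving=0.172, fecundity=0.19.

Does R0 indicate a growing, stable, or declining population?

R0 = Σ lx·mx = 0 + 0.19173 + 0.26474 + 0.0966 + 0.03268 = 0.58575
R0 < 1, so the population is declining.

declining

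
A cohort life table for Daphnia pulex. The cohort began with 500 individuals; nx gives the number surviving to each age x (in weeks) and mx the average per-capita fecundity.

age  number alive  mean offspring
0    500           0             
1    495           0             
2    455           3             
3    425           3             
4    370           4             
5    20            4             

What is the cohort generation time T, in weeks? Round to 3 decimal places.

3.065

lx = nx/n0 = nx/500: 1, 0.99, 0.91, 0.85, 0.74, 0.04
lx·mx: 0, 0, 2.73, 2.55, 2.96, 0.16 → R0 = 8.4
x·lx·mx: 0, 0, 5.46, 7.65, 11.84, 0.8 → Σ = 25.75
T = 25.75 / 8.4 = 3.065476… → 3.065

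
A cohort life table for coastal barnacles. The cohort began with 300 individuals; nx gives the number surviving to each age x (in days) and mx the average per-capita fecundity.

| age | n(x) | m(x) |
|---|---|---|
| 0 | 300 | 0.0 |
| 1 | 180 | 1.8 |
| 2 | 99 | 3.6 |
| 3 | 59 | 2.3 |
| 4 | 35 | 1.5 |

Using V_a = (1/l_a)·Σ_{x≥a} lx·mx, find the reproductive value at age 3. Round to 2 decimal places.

3.19

lx = nx/n0 = nx/300: 1, 0.6, 0.33, 0.19667…, 0.11667…
lx·mx for x ≥ 3: 0.452333…, 0.175… → sum = 0.627333…
V_3 = 0.627333… / l_3 = 0.627333… / 0.196667… = 3.189831… → 3.19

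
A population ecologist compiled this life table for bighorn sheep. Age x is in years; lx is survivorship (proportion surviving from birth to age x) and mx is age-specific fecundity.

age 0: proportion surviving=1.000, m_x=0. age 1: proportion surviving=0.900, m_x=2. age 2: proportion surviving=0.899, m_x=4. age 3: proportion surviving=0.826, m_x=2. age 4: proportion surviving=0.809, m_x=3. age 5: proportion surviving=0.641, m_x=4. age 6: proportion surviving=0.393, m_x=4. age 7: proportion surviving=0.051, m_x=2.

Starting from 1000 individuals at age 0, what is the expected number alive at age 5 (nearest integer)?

Expected survivors = N0 · l_5 = 1000 × 0.641 = 641 → 641

641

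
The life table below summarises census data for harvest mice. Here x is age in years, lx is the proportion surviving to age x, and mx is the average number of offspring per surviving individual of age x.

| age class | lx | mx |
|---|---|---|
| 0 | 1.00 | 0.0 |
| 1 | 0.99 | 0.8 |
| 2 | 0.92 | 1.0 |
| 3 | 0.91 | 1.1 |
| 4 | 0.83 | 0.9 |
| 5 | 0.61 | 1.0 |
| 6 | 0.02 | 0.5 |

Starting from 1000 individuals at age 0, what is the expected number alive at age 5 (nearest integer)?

Expected survivors = N0 · l_5 = 1000 × 0.61 = 610 → 610

610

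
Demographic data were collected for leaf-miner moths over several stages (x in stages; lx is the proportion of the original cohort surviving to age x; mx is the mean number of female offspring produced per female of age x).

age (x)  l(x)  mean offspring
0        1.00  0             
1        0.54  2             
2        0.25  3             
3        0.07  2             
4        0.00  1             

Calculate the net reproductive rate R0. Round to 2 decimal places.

1.97

lx·mx by age: 0, 1.08, 0.75, 0.14, 0
R0 = Σ lx·mx = 1.97 → 1.97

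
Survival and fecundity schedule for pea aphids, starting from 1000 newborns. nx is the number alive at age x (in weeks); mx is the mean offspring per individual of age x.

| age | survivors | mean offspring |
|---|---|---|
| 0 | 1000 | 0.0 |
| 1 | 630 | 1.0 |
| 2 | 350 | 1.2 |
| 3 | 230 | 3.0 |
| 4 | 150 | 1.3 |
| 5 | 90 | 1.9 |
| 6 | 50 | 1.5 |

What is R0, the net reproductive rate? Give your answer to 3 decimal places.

2.181

lx = nx/n0 = nx/1000: 1, 0.63, 0.35, 0.23, 0.15, 0.09, 0.05
lx·mx by age: 0, 0.63, 0.42, 0.69, 0.195, 0.171, 0.075
R0 = Σ lx·mx = 2.181 → 2.181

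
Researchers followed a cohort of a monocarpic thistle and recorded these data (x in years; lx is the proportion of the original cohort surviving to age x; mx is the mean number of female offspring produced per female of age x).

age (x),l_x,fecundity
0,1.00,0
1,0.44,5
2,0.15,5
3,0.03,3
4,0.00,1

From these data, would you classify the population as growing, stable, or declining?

growing

R0 = Σ lx·mx = 0 + 2.2 + 0.75 + 0.09 + 0 = 3.04
R0 > 1, so the population is growing.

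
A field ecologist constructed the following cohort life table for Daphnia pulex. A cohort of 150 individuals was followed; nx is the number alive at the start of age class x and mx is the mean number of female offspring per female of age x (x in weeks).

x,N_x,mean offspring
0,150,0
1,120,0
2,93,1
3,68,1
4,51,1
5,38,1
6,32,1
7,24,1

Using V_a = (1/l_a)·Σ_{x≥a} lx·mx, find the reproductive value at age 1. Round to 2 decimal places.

lx = nx/n0 = nx/150: 1, 0.8, 0.62, 0.45333…, 0.34, 0.25333…, 0.21333…, 0.16
lx·mx for x ≥ 1: 0, 0.62, 0.453333…, 0.34, 0.253333…, 0.213333…, 0.16 → sum = 2.04…
V_1 = 2.04… / l_1 = 2.04… / 0.8 = 2.55… → 2.55

2.55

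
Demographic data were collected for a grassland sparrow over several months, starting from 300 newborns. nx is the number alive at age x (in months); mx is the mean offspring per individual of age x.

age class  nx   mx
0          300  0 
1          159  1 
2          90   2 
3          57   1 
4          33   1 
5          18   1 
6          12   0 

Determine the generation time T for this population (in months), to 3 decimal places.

2.040

lx = nx/n0 = nx/300: 1, 0.53, 0.3, 0.19, 0.11, 0.06, 0.04
lx·mx: 0, 0.53, 0.6, 0.19, 0.11, 0.06, 0 → R0 = 1.49
x·lx·mx: 0, 0.53, 1.2, 0.57, 0.44, 0.3, 0 → Σ = 3.04
T = 3.04 / 1.49 = 2.040268… → 2.040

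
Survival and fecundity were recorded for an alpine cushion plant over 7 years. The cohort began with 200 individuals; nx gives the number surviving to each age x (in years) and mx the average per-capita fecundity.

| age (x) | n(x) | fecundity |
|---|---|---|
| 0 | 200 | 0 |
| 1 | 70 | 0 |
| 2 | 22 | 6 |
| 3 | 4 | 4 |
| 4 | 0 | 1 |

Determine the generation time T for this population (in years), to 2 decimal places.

2.11

lx = nx/n0 = nx/200: 1, 0.35, 0.11, 0.02, 0
lx·mx: 0, 0, 0.66, 0.08, 0 → R0 = 0.74
x·lx·mx: 0, 0, 1.32, 0.24, 0 → Σ = 1.56
T = 1.56 / 0.74 = 2.108108… → 2.11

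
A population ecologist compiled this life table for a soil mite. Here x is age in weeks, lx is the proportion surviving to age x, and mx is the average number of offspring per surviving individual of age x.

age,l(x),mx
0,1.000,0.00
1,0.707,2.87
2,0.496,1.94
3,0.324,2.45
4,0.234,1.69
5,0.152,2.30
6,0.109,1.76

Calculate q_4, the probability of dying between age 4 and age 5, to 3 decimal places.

0.350

q_4 = (l_4 − l_5) / l_4 = (0.234 − 0.152) / 0.234
     = 0.082 / 0.234 = 0.350427… → 0.350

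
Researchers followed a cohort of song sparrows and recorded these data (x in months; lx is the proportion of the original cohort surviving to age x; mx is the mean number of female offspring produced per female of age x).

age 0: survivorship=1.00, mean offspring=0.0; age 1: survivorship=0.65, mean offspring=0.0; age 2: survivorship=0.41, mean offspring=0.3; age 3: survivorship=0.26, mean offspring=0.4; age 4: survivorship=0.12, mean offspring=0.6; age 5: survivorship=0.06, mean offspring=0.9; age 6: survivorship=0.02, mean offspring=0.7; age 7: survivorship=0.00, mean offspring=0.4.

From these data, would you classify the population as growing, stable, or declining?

R0 = Σ lx·mx = 0 + 0 + 0.123 + 0.104 + 0.072 + 0.054 + 0.014 + 0 = 0.367
R0 < 1, so the population is declining.

declining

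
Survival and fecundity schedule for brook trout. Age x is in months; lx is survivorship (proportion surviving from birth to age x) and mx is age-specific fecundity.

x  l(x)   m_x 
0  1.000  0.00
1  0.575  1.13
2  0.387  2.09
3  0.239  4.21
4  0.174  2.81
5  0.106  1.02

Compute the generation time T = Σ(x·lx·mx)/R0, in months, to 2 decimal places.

lx·mx: 0, 0.64975, 0.80883, 1.00619, 0.48894, 0.10812 → R0 = 3.06183
x·lx·mx: 0, 0.64975, 1.61766, 3.01857, 1.95576, 0.5406 → Σ = 7.78234
T = 7.78234 / 3.06183 = 2.541728… → 2.54

2.54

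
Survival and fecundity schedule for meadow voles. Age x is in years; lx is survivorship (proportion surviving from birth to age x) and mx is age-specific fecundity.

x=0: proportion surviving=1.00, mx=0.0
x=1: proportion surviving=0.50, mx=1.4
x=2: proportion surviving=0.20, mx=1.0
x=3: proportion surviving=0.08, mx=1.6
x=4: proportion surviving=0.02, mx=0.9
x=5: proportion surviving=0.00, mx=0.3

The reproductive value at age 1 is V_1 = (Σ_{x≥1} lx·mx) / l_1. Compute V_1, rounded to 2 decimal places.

2.09

lx·mx for x ≥ 1: 0.7, 0.2, 0.128, 0.018, 0 → sum = 1.046
V_1 = 1.046 / l_1 = 1.046 / 0.5 = 2.092 → 2.09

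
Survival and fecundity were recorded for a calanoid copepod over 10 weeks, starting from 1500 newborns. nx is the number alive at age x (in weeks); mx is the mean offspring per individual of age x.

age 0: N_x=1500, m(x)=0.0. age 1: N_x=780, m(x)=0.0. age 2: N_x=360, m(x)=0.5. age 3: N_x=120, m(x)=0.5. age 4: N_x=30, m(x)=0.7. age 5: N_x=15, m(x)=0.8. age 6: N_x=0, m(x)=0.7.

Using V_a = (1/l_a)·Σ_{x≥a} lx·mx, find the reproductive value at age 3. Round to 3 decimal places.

lx = nx/n0 = nx/1500: 1, 0.52, 0.24, 0.08, 0.02, 0.01, 0
lx·mx for x ≥ 3: 0.04, 0.014, 0.008, 0 → sum = 0.062
V_3 = 0.062 / l_3 = 0.062 / 0.08 = 0.775 → 0.775

0.775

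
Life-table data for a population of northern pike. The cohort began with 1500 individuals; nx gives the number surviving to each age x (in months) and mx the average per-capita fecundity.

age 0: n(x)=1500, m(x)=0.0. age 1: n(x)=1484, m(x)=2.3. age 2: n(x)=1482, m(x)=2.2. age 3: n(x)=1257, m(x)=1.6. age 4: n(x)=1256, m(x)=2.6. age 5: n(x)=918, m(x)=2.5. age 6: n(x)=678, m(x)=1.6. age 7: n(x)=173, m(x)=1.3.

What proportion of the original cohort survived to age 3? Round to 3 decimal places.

0.838

l_3 = n_3/n_0 = 1257/1500 = 0.838 → 0.838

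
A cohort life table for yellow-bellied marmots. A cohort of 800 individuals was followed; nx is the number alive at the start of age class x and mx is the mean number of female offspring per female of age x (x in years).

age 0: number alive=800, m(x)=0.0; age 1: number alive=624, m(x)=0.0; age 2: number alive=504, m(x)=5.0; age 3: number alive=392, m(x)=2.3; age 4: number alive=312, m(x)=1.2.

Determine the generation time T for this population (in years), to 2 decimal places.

2.43

lx = nx/n0 = nx/800: 1, 0.78, 0.63, 0.49, 0.39
lx·mx: 0, 0, 3.15, 1.127, 0.468 → R0 = 4.745
x·lx·mx: 0, 0, 6.3, 3.381, 1.872 → Σ = 11.553
T = 11.553 / 4.745 = 2.434773… → 2.43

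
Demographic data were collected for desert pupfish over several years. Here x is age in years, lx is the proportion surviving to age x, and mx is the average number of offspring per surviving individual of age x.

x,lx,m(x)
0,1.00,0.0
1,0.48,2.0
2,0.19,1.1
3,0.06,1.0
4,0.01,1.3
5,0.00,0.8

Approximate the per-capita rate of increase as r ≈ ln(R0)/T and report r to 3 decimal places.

0.167

R0 = Σ lx·mx = 0 + 0.96 + 0.209 + 0.06 + 0.013 + 0 = 1.242
Σ x·lx·mx = 1.61; T = 1.61/1.242 = 1.2963…
r ≈ ln(R0)/T = ln(1.242)/1.2963… = 0.16719… → 0.167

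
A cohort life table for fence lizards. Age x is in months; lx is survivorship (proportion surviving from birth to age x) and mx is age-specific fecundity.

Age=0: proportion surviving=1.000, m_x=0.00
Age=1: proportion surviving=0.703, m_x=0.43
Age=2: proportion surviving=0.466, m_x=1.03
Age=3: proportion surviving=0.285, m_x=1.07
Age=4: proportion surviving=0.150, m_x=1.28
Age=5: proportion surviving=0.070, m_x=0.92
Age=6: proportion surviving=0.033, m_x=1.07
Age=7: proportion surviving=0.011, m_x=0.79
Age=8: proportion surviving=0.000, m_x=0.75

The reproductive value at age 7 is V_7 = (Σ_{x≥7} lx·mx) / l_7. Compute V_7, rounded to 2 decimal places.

lx·mx for x ≥ 7: 0.00869, 0 → sum = 0.00869
V_7 = 0.00869 / l_7 = 0.00869 / 0.011 = 0.79 → 0.79

0.79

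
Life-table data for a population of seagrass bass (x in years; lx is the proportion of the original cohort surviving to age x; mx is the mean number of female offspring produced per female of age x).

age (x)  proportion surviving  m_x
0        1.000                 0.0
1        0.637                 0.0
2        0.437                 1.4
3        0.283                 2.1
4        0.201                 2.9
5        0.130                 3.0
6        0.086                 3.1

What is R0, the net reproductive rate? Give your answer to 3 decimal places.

2.446

lx·mx by age: 0, 0, 0.6118, 0.5943, 0.5829, 0.39, 0.2666
R0 = Σ lx·mx = 2.4456 → 2.446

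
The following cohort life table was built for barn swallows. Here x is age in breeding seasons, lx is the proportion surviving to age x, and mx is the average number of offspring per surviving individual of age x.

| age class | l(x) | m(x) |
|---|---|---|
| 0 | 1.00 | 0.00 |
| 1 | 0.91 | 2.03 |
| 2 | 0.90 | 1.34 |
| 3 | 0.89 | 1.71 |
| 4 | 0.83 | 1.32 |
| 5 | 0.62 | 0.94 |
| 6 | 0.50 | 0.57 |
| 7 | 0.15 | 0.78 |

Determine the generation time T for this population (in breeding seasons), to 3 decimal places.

2.802

lx·mx: 0, 1.8473, 1.206, 1.5219, 1.0956, 0.5828, 0.285, 0.117 → R0 = 6.6556
x·lx·mx: 0, 1.8473, 2.412, 4.5657, 4.3824, 2.914, 1.71, 0.819 → Σ = 18.6504
T = 18.6504 / 6.6556 = 2.802212… → 2.802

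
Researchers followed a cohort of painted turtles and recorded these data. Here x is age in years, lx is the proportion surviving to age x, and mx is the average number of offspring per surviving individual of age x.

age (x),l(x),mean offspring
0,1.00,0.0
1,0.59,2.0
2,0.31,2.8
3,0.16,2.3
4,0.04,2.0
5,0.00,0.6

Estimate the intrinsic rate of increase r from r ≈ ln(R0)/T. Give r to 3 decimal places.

0.526

R0 = Σ lx·mx = 0 + 1.18 + 0.868 + 0.368 + 0.08 + 0 = 2.496
Σ x·lx·mx = 4.34; T = 4.34/2.496 = 1.73878…
r ≈ ln(R0)/T = ln(2.496)/1.73878… = 0.52605… → 0.526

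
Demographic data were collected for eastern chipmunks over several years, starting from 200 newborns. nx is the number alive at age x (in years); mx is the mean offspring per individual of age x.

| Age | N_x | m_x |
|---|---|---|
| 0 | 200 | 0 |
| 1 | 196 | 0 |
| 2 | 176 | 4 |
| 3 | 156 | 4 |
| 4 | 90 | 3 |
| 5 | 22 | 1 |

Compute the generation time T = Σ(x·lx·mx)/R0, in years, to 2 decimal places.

2.76

lx = nx/n0 = nx/200: 1, 0.98, 0.88, 0.78, 0.45, 0.11
lx·mx: 0, 0, 3.52, 3.12, 1.35, 0.11 → R0 = 8.1
x·lx·mx: 0, 0, 7.04, 9.36, 5.4, 0.55 → Σ = 22.35
T = 22.35 / 8.1 = 2.759259… → 2.76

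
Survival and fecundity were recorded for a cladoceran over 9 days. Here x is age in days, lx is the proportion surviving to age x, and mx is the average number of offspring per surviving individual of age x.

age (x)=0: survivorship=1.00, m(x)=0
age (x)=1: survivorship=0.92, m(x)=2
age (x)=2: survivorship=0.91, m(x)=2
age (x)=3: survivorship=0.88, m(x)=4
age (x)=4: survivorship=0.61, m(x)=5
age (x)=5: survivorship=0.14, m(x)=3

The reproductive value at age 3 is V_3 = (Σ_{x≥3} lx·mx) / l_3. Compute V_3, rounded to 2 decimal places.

lx·mx for x ≥ 3: 3.52, 3.05, 0.42 → sum = 6.99
V_3 = 6.99 / l_3 = 6.99 / 0.88 = 7.943182… → 7.94

7.94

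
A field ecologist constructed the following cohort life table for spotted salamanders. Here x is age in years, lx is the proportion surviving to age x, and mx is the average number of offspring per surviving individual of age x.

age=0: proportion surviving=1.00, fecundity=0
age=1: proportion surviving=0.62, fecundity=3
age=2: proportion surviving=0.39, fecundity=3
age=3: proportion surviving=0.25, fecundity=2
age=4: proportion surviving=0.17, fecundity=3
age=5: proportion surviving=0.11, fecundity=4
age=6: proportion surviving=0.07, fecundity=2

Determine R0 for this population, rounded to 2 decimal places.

lx·mx by age: 0, 1.86, 1.17, 0.5, 0.51, 0.44, 0.14
R0 = Σ lx·mx = 4.62 → 4.62

4.62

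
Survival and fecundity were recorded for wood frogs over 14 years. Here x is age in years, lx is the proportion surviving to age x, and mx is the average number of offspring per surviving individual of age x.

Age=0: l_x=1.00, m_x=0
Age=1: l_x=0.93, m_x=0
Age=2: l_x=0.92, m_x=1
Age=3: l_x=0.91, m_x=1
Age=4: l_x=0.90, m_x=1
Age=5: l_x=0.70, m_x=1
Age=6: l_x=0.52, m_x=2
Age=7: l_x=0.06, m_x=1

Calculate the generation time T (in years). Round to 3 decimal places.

4.046

lx·mx: 0, 0, 0.92, 0.91, 0.9, 0.7, 1.04, 0.06 → R0 = 4.53
x·lx·mx: 0, 0, 1.84, 2.73, 3.6, 3.5, 6.24, 0.42 → Σ = 18.33
T = 18.33 / 4.53 = 4.046358… → 4.046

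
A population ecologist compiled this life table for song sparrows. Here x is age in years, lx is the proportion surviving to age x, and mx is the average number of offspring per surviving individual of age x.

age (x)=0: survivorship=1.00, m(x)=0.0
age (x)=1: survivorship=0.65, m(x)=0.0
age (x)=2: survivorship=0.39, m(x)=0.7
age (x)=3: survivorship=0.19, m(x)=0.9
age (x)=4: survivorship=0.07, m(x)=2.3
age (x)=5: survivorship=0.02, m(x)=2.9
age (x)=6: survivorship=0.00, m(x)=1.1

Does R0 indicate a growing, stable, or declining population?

declining

R0 = Σ lx·mx = 0 + 0 + 0.273 + 0.171 + 0.161 + 0.058 + 0 = 0.663
R0 < 1, so the population is declining.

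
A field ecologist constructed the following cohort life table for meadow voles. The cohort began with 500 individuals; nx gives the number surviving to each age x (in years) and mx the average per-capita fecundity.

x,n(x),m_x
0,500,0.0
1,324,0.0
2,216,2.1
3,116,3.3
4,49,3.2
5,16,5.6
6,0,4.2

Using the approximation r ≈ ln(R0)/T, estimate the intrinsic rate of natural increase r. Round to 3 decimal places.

0.267

lx = nx/n0 = nx/500: 1, 0.648, 0.432, 0.232, 0.098, 0.032, 0
R0 = Σ lx·mx = 0 + 0 + 0.9072 + 0.7656 + 0.3136 + 0.1792 + 0 = 2.1656
Σ x·lx·mx = 6.2616; T = 6.2616/2.1656 = 2.89139…
r ≈ ln(R0)/T = ln(2.1656)/2.89139… = 0.26724… → 0.267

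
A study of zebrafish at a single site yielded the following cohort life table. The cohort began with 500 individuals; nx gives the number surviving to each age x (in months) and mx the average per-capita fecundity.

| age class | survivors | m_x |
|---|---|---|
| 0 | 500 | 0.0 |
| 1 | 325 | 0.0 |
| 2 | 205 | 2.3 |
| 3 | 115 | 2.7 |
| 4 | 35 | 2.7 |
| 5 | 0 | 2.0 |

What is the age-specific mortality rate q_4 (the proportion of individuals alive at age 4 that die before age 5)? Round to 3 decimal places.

lx = nx/n0 = nx/500: 1, 0.65, 0.41, 0.23, 0.07, 0
q_4 = (l_4 − l_5) / l_4 = (0.07 − 0) / 0.07
     = 0.07 / 0.07 = 1 → 1.000

1.000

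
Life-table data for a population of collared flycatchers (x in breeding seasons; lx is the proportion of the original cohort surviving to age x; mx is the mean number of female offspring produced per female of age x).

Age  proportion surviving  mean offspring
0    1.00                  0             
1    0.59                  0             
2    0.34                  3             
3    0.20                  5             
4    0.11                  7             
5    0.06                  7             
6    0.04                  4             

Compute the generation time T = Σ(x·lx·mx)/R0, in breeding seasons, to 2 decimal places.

lx·mx: 0, 0, 1.02, 1, 0.77, 0.42, 0.16 → R0 = 3.37
x·lx·mx: 0, 0, 2.04, 3, 3.08, 2.1, 0.96 → Σ = 11.18
T = 11.18 / 3.37 = 3.317507… → 3.32

3.32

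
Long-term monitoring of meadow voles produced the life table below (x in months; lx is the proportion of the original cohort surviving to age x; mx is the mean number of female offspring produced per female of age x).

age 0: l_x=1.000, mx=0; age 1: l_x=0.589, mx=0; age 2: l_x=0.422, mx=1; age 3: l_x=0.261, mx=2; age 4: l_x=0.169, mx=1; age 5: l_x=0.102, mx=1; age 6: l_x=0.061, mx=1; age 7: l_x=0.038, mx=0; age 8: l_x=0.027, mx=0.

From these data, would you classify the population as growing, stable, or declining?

growing

R0 = Σ lx·mx = 0 + 0 + 0.422 + 0.522 + 0.169 + 0.102 + 0.061 + 0 + 0 = 1.276
R0 > 1, so the population is growing.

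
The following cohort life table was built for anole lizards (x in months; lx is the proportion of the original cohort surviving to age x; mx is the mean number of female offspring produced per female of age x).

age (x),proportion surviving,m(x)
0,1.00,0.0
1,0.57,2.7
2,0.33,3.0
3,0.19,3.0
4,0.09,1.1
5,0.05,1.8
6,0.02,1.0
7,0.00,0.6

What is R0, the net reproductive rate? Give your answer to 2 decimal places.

3.31

lx·mx by age: 0, 1.539, 0.99, 0.57, 0.099, 0.09, 0.02, 0
R0 = Σ lx·mx = 3.308 → 3.31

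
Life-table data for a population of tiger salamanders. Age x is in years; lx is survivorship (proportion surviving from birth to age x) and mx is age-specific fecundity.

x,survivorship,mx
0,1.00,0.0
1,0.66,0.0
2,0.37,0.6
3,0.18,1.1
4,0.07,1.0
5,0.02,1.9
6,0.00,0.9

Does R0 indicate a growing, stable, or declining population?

declining

R0 = Σ lx·mx = 0 + 0 + 0.222 + 0.198 + 0.07 + 0.038 + 0 = 0.528
R0 < 1, so the population is declining.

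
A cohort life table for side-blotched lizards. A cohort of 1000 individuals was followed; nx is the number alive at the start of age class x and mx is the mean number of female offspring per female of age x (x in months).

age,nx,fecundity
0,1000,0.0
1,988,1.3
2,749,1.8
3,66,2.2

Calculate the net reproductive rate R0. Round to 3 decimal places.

2.778

lx = nx/n0 = nx/1000: 1, 0.988, 0.749, 0.066
lx·mx by age: 0, 1.2844, 1.3482, 0.1452
R0 = Σ lx·mx = 2.7778 → 2.778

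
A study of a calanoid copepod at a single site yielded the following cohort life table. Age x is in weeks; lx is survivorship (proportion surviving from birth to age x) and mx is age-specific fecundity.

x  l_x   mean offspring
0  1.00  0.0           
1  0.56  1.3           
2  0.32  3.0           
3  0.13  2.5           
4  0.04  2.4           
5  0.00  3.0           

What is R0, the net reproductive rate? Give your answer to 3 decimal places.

lx·mx by age: 0, 0.728, 0.96, 0.325, 0.096, 0
R0 = Σ lx·mx = 2.109 → 2.109

2.109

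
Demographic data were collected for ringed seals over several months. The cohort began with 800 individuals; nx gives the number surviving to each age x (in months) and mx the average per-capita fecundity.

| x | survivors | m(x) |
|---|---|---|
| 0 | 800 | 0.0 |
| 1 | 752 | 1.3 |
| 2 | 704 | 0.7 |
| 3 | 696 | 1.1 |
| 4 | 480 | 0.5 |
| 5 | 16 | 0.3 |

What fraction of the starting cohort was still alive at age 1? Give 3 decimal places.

l_1 = n_1/n_0 = 752/800 = 0.94 → 0.940

0.940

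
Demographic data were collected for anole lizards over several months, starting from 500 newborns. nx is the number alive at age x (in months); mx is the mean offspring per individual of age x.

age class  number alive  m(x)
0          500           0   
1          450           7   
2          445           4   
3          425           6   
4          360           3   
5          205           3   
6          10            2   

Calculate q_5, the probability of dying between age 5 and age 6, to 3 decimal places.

lx = nx/n0 = nx/500: 1, 0.9, 0.89, 0.85, 0.72, 0.41, 0.02
q_5 = (l_5 − l_6) / l_5 = (0.41 − 0.02) / 0.41
     = 0.39 / 0.41 = 0.95122… → 0.951

0.951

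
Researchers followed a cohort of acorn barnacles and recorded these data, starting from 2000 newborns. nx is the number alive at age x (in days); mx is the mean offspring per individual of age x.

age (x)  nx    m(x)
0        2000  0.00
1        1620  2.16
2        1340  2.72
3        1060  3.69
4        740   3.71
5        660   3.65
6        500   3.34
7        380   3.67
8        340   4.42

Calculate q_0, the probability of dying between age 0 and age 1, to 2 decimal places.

lx = nx/n0 = nx/2000: 1, 0.81, 0.67, 0.53, 0.37, 0.33, 0.25, 0.19, 0.17
q_0 = (l_0 − l_1) / l_0 = (1 − 0.81) / 1
     = 0.19 / 1 = 0.19 → 0.19

0.19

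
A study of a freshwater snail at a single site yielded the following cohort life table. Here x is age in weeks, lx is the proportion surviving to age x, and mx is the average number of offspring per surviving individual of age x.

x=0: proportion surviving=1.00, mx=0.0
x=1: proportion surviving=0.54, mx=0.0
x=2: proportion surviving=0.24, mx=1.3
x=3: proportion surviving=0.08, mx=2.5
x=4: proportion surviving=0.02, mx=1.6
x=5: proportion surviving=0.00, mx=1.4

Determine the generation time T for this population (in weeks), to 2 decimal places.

2.49

lx·mx: 0, 0, 0.312, 0.2, 0.032, 0 → R0 = 0.544
x·lx·mx: 0, 0, 0.624, 0.6, 0.128, 0 → Σ = 1.352
T = 1.352 / 0.544 = 2.485294… → 2.49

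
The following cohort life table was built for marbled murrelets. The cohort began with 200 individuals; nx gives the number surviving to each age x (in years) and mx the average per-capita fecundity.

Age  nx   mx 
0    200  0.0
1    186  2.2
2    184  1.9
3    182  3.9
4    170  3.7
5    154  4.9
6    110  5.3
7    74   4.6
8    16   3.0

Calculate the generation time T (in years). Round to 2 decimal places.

lx = nx/n0 = nx/200: 1, 0.93, 0.92, 0.91, 0.85, 0.77, 0.55, 0.37, 0.08
lx·mx: 0, 2.046, 1.748, 3.549, 3.145, 3.773, 2.915, 1.702, 0.24 → R0 = 19.118
x·lx·mx: 0, 2.046, 3.496, 10.647, 12.58, 18.865, 17.49, 11.914, 1.92 → Σ = 78.958
T = 78.958 / 19.118 = 4.130035… → 4.13

4.13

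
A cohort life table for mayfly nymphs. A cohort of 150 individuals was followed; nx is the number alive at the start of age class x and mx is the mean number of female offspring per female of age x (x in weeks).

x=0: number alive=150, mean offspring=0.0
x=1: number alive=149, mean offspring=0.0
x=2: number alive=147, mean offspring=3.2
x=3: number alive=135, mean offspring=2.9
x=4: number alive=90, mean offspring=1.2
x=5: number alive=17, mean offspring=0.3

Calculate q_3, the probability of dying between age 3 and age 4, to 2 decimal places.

lx = nx/n0 = nx/150: 1, 0.99333…, 0.98, 0.9, 0.6, 0.11333…
q_3 = (l_3 − l_4) / l_3 = (0.9 − 0.6) / 0.9
     = 0.3 / 0.9 = 0.333333… → 0.33

0.33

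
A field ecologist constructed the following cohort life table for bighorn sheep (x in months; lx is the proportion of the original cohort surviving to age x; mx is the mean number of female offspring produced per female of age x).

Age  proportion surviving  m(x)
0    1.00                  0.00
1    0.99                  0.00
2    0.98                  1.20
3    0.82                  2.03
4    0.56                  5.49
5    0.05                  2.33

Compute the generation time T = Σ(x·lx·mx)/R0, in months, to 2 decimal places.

3.35

lx·mx: 0, 0, 1.176, 1.6646, 3.0744, 0.1165 → R0 = 6.0315
x·lx·mx: 0, 0, 2.352, 4.9938, 12.2976, 0.5825 → Σ = 20.2259
T = 20.2259 / 6.0315 = 3.353378… → 3.35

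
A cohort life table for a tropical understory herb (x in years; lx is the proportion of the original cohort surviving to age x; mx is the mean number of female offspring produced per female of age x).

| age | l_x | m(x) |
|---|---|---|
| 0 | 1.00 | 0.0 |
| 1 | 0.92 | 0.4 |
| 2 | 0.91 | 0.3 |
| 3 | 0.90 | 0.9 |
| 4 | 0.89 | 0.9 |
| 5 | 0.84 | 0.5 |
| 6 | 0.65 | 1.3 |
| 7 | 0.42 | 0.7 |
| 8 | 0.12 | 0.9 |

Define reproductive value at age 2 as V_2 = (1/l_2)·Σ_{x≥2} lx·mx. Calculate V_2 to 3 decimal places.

3.902

lx·mx for x ≥ 2: 0.273, 0.81, 0.801, 0.42, 0.845, 0.294, 0.108 → sum = 3.551
V_2 = 3.551 / l_2 = 3.551 / 0.91 = 3.902198… → 3.902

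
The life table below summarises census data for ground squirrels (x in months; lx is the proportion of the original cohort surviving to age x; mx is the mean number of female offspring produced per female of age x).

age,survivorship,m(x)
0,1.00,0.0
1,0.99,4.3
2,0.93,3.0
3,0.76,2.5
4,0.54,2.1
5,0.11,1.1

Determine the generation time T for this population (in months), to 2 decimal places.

lx·mx: 0, 4.257, 2.79, 1.9, 1.134, 0.121 → R0 = 10.202
x·lx·mx: 0, 4.257, 5.58, 5.7, 4.536, 0.605 → Σ = 20.678
T = 20.678 / 10.202 = 2.026857… → 2.03

2.03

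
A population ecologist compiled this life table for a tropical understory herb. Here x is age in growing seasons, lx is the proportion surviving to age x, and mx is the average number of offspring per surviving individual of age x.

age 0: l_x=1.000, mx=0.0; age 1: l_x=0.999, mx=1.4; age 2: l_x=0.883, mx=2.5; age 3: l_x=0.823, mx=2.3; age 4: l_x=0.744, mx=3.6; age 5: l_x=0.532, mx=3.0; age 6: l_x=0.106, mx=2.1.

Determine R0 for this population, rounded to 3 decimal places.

lx·mx by age: 0, 1.3986, 2.2075, 1.8929, 2.6784, 1.596, 0.2226
R0 = Σ lx·mx = 9.996 → 9.996

9.996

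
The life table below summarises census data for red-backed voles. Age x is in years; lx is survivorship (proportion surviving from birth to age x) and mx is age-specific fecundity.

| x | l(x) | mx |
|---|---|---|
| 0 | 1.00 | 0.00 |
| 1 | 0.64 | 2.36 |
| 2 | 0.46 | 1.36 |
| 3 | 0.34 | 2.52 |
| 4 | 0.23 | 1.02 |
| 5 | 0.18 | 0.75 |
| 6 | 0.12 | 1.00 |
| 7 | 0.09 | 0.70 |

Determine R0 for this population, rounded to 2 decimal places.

3.55

lx·mx by age: 0, 1.5104, 0.6256, 0.8568, 0.2346, 0.135, 0.12, 0.063
R0 = Σ lx·mx = 3.5454 → 3.55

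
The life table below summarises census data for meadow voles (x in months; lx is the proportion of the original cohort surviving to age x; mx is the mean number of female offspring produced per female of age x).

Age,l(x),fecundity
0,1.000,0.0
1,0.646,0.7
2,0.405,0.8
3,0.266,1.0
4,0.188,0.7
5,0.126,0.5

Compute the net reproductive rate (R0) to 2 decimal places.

1.24

lx·mx by age: 0, 0.4522, 0.324, 0.266, 0.1316, 0.063
R0 = Σ lx·mx = 1.2368 → 1.24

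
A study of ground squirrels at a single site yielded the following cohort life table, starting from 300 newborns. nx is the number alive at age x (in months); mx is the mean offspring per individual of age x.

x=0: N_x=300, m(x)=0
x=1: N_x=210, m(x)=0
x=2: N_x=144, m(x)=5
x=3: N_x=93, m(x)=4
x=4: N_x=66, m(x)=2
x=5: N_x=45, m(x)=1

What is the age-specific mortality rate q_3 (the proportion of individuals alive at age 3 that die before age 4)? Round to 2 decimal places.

lx = nx/n0 = nx/300: 1, 0.7, 0.48, 0.31, 0.22, 0.15
q_3 = (l_3 − l_4) / l_3 = (0.31 − 0.22) / 0.31
     = 0.09 / 0.31 = 0.290323… → 0.29

0.29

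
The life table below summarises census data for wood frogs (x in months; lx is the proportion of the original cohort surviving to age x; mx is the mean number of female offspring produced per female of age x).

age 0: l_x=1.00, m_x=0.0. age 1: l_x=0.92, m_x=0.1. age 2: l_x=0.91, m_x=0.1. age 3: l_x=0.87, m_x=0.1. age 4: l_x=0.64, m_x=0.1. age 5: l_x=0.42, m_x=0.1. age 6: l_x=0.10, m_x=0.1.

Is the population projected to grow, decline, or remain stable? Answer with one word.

R0 = Σ lx·mx = 0 + 0.092 + 0.091 + 0.087 + 0.064 + 0.042 + 0.01 = 0.386
R0 < 1, so the population is declining.

declining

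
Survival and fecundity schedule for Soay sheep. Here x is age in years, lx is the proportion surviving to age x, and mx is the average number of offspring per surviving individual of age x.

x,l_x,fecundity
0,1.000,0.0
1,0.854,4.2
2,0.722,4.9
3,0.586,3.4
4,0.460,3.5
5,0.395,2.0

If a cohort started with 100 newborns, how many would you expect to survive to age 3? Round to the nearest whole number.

Expected survivors = N0 · l_3 = 100 × 0.586 = 58.6 → 59

59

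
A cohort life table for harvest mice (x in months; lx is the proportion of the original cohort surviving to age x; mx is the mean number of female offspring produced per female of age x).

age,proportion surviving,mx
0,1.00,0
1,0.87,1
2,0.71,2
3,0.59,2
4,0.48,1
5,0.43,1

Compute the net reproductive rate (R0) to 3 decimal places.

4.380

lx·mx by age: 0, 0.87, 1.42, 1.18, 0.48, 0.43
R0 = Σ lx·mx = 4.38 → 4.380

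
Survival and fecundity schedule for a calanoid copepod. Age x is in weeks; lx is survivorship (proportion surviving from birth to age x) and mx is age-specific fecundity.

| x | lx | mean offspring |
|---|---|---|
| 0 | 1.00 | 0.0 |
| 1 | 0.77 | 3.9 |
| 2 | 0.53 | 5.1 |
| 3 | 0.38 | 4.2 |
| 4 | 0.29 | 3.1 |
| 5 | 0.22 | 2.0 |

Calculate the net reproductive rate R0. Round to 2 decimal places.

lx·mx by age: 0, 3.003, 2.703, 1.596, 0.899, 0.44
R0 = Σ lx·mx = 8.641 → 8.64

8.64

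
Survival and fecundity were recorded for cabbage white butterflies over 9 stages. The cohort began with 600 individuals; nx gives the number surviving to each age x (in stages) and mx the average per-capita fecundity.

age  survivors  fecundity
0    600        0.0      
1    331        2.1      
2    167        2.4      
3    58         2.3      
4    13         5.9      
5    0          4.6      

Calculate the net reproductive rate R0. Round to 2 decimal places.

lx = nx/n0 = nx/600: 1, 0.55167…, 0.27833…, 0.09667…, 0.02167…, 0
lx·mx by age: 0, 1.1585…, 0.668…, 0.222333…, 0.127833…, 0
R0 = Σ lx·mx = 2.176667… → 2.18

2.18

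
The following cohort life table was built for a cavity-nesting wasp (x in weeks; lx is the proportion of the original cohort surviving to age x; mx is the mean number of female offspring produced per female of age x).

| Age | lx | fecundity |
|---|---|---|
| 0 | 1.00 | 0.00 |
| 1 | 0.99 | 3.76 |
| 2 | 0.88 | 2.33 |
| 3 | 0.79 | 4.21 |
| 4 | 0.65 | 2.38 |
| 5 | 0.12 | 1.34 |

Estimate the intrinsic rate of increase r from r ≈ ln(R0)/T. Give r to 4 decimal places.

1.0374

R0 = Σ lx·mx = 0 + 3.7224 + 2.0504 + 3.3259 + 1.547 + 0.1608 = 10.8065
Σ x·lx·mx = 24.7929; T = 24.7929/10.8065 = 2.29426…
r ≈ ln(R0)/T = ln(10.8065)/2.29426… = 1.037437… → 1.0374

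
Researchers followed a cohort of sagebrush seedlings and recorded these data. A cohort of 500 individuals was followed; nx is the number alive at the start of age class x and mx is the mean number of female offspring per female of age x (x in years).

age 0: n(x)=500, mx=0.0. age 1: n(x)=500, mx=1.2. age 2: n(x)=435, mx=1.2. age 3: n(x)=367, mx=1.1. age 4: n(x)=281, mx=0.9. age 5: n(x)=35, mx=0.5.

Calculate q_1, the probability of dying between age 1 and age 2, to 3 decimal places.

0.130

lx = nx/n0 = nx/500: 1, 1, 0.87, 0.734, 0.562, 0.07
q_1 = (l_1 − l_2) / l_1 = (1 − 0.87) / 1
     = 0.13 / 1 = 0.13 → 0.130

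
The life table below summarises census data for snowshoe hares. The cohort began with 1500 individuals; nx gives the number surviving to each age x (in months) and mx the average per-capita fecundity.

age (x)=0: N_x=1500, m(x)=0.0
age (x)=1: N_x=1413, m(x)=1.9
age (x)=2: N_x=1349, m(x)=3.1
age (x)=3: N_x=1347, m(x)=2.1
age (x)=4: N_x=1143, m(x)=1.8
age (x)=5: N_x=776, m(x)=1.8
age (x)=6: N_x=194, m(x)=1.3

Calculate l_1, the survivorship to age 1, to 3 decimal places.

l_1 = n_1/n_0 = 1413/1500 = 0.942 → 0.942

0.942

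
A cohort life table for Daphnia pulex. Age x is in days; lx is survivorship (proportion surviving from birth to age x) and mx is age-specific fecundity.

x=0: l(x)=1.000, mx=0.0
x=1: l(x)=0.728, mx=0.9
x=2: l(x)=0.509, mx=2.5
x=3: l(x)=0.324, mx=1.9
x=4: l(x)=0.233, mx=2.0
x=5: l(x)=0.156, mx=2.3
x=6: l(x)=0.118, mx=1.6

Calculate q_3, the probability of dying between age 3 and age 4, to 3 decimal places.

0.281

q_3 = (l_3 − l_4) / l_3 = (0.324 − 0.233) / 0.324
     = 0.091 / 0.324 = 0.280864… → 0.281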